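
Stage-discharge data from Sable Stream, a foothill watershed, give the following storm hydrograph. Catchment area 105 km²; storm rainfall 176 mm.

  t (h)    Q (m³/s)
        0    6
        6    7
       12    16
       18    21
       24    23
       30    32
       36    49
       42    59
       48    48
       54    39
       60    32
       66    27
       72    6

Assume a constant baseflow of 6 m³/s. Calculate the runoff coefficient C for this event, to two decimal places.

C ≈ 0.34

ΣQ_DR = 287.0 m³/s; V = ΣQ_DR·Δt = 6.199 × 10^6 m³.
Runoff depth d = V / A = 59.04 mm.
C = d / P = 59.04 / 176 = 0.34.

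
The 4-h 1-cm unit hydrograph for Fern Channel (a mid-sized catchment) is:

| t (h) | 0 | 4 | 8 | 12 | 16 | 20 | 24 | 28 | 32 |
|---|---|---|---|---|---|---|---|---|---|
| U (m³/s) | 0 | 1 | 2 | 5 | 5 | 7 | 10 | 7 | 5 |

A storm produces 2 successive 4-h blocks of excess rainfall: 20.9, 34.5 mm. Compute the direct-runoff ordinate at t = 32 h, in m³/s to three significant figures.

Q ≈ 34.6 m³/s

By discrete convolution, Q_j = Σ (P_i / 10 mm) · U_{j−i}.
At t = 32 h (j=8): Q = (20.9/10)·5 + (34.5/10)·7 = 34.6 m³/s.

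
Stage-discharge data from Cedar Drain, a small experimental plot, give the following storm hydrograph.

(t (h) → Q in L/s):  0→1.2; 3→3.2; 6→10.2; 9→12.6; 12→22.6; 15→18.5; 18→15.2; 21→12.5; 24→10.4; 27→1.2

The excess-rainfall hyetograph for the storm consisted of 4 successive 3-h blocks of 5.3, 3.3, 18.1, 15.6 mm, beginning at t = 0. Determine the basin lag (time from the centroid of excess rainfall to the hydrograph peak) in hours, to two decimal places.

Centroid of excess rainfall: t_c = Σ P_i·t̄_i / ΣP_i = 7.6206 h (block centres at 1.5, 4.5, 7.5, 10.5 h).
Hydrograph peak occurs at t = 12 h, so basin lag t_L = 12 − 7.6206 = 4.38 h.

t_L ≈ 4.38 h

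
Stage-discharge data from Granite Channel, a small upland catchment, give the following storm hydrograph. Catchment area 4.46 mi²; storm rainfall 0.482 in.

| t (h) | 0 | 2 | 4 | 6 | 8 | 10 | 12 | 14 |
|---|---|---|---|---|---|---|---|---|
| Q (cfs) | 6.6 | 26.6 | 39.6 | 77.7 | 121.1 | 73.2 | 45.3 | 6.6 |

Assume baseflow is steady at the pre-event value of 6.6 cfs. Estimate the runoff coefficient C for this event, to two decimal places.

C ≈ 0.50

ΣQ_DR = 343.9 cfs; V = ΣQ_DR·Δt = 2.476 × 10^6 ft³.
Runoff depth d = V / A = 0.2390 in.
C = d / P = 0.2390 / 0.482 = 0.50.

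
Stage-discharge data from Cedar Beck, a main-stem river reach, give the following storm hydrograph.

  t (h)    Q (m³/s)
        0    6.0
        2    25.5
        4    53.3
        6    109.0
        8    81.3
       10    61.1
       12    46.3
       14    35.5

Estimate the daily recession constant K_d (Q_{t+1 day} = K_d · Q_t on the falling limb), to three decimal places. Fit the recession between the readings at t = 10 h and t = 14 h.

K_d ≈ 0.038

Between t = 10 h and t = 14 h the flow falls from 61.1 to 35.5 m³/s over 2×2 h = 4 h.
Per-interval ratio K = (35.5/61.1)^(1/2) = 0.7622; K_d = K^(24/2) = 0.038.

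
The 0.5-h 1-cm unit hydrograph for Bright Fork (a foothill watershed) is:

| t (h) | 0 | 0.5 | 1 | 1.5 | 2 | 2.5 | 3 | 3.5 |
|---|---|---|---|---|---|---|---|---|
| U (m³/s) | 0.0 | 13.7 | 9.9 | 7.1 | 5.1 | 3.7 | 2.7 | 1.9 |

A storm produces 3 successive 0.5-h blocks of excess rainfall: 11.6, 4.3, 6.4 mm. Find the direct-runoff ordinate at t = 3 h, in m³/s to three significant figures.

By discrete convolution, Q_j = Σ (P_i / 10 mm) · U_{j−i}.
At t = 3 h (j=6): Q = (11.6/10)·2.7 + (4.3/10)·3.7 + (6.4/10)·5.1 = 7.99 m³/s.

Q ≈ 7.99 m³/s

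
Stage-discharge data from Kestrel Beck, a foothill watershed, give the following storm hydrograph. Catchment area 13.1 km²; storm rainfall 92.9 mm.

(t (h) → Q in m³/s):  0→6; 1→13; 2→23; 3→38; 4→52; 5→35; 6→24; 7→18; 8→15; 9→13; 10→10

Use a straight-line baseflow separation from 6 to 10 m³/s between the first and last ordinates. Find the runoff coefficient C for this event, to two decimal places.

C ≈ 0.47

ΣQ_DR = 159.0 m³/s; V = ΣQ_DR·Δt = 5.724 × 10^5 m³.
Runoff depth d = V / A = 43.69 mm.
C = d / P = 43.69 / 92.9 = 0.47.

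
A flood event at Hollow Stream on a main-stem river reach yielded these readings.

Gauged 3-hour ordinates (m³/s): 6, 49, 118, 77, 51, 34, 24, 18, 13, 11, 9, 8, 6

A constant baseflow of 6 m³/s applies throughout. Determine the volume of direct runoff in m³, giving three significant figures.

V ≈ 3.74 × 10^6 m³

Direct-runoff ordinates (Q − Q_b): 0.0, 43.0, 112.0, 71.0, 45.0, 28.0, 18.0, 12.0, 7.0, 5.0, 3.0, 2.0, 0.0 m³/s.
ΣQ_DR = 346.0 m³/s.
With Δt = 3 h = 10800 s, V = ΣQ_DR · Δt = 346.0 × 10800 = 3.74 × 10^6 m³.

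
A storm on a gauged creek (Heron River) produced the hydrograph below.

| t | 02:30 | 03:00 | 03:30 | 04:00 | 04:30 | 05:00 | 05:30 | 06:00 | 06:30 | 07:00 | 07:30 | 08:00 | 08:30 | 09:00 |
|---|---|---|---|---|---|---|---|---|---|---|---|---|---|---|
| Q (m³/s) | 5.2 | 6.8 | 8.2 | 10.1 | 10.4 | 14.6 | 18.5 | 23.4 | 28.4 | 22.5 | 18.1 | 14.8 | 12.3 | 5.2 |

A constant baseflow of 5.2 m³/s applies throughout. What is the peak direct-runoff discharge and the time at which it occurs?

Subtracting baseflow gives direct-runoff ordinates: 0.0, 1.6, 3.0, 4.9, 5.2, 9.4, 13.3, 18.2, 23.2, 17.3, 12.9, 9.6, 7.1, 0.0 m³/s.
The maximum is 23.2 m³/s, occurring at the reading for t = 06:30.

Q_p = 23.2 m³/s at t = 06:30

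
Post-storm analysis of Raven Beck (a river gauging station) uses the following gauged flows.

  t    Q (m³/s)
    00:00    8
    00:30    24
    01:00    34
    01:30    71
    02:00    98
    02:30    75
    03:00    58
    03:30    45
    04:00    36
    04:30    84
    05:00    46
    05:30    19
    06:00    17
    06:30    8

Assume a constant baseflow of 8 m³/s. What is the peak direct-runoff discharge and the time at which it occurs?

Subtracting baseflow gives direct-runoff ordinates: 0.0, 16.0, 26.0, 63.0, 90.0, 67.0, 50.0, 37.0, 28.0, 76.0, 38.0, 11.0, 9.0, 0.0 m³/s.
The maximum is 90.0 m³/s, occurring at the reading for t = 02:00.

Q_p = 90.0 m³/s at t = 02:00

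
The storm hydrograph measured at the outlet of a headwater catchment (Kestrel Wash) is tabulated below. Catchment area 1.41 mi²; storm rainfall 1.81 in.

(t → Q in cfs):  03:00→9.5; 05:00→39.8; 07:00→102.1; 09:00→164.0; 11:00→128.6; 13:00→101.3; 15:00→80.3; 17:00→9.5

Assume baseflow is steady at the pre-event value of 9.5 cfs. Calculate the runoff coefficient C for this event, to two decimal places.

C ≈ 0.68

ΣQ_DR = 559.1 cfs; V = ΣQ_DR·Δt = 4.026 × 10^6 ft³.
Runoff depth d = V / A = 1.229 in.
C = d / P = 1.229 / 1.81 = 0.68.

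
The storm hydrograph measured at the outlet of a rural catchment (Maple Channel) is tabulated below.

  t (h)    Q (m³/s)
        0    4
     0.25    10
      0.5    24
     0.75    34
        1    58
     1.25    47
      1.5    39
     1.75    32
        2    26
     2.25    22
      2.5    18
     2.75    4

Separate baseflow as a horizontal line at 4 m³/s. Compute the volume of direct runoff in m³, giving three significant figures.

V ≈ 2.43 × 10^5 m³

Direct-runoff ordinates (Q − Q_b): 0.0, 6.0, 20.0, 30.0, 54.0, 43.0, 35.0, 28.0, 22.0, 18.0, 14.0, 0.0 m³/s.
ΣQ_DR = 270.0 m³/s.
With Δt = 0.25 h = 900 s, V = ΣQ_DR · Δt = 270.0 × 900 = 2.43 × 10^5 m³.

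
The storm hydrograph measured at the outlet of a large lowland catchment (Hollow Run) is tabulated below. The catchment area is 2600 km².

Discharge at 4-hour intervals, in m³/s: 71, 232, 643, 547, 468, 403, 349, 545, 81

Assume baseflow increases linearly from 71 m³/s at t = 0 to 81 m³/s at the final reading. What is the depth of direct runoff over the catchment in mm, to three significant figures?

d ≈ 14.7 mm

Direct runoff: 0.00, 159.75, 569.50, 472.25, 392.00, 325.75, 270.50, 465.25, 0.00 m³/s; ΣQ_DR = 2655 m³/s.
V = ΣQ_DR · Δt = 2655 × 14400 s = 3.823 × 10^7 m³.
Over A = 2600 km², depth = V / A = 14.7 mm.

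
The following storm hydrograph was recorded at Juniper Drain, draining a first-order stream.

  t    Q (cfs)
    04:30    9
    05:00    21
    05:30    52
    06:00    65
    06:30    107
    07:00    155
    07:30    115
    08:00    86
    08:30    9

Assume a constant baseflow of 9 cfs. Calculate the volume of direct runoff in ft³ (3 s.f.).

Direct-runoff ordinates (Q − Q_b): 0.0, 12.0, 43.0, 56.0, 98.0, 146.0, 106.0, 77.0, 0.0 cfs.
ΣQ_DR = 538.0 cfs.
With Δt = 0.5 h = 1800 s, V = ΣQ_DR · Δt = 538.0 × 1800 = 9.68 × 10^5 ft³.

V ≈ 9.68 × 10^5 ft³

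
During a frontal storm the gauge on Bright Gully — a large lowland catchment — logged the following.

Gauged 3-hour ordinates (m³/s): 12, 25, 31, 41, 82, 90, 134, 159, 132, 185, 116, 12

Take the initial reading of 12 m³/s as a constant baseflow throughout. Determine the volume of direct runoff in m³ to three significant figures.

V ≈ 9.45 × 10^6 m³

Direct-runoff ordinates (Q − Q_b): 0.0, 13.0, 19.0, 29.0, 70.0, 78.0, 122.0, 147.0, 120.0, 173.0, 104.0, 0.0 m³/s.
ΣQ_DR = 875.0 m³/s.
With Δt = 3 h = 10800 s, V = ΣQ_DR · Δt = 875.0 × 10800 = 9.45 × 10^6 m³.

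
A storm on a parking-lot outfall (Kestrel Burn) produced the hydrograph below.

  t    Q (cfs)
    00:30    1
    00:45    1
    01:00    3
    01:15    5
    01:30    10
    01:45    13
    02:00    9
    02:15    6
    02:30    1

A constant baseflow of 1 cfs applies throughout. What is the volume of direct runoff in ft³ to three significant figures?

V ≈ 36000 ft³

Direct-runoff ordinates (Q − Q_b): 0.0, 0.0, 2.0, 4.0, 9.0, 12.0, 8.0, 5.0, 0.0 cfs.
ΣQ_DR = 40.00 cfs.
With Δt = 0.25 h = 900 s, V = ΣQ_DR · Δt = 40.00 × 900 = 36000 ft³.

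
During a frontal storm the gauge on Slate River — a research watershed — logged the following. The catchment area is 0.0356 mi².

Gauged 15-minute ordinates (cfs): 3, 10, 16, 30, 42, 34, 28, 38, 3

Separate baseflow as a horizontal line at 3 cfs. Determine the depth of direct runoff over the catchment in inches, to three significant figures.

Direct runoff: 0.0, 7.0, 13.0, 27.0, 39.0, 31.0, 25.0, 35.0, 0.0 cfs; ΣQ_DR = 177.0 cfs.
V = ΣQ_DR · Δt = 177.0 × 900 s = 1.593 × 10^5 ft³.
Over A = 0.0356 mi², depth = V / A = 1.93 in.

d ≈ 1.93 in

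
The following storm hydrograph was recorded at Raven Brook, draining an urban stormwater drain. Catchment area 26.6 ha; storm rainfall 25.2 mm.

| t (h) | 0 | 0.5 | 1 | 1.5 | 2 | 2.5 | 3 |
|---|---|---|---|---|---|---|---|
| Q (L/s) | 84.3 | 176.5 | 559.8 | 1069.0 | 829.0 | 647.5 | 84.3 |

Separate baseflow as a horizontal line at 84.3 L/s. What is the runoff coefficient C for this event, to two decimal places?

C ≈ 0.77

ΣQ_DR = 2860 L/s; V = ΣQ_DR·Δt = 5.149 × 10^6 L.
Runoff depth d = V / A = 19.36 mm.
C = d / P = 19.36 / 25.2 = 0.77.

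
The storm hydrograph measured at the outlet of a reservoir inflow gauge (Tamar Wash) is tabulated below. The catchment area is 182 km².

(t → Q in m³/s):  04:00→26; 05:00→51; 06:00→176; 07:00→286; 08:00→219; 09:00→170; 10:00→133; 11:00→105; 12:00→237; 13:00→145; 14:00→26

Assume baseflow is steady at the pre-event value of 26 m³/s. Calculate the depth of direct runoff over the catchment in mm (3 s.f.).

Direct runoff: 0.0, 25.0, 150.0, 260.0, 193.0, 144.0, 107.0, 79.0, 211.0, 119.0, 0.0 m³/s; ΣQ_DR = 1288 m³/s.
V = ΣQ_DR · Δt = 1288 × 3600 s = 4.637 × 10^6 m³.
Over A = 182 km², depth = V / A = 25.5 mm.

d ≈ 25.5 mm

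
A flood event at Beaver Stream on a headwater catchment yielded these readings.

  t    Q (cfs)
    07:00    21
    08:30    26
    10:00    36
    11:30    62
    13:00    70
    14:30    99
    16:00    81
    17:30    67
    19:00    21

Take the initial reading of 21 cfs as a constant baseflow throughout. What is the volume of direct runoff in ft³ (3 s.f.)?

Direct-runoff ordinates (Q − Q_b): 0.0, 5.0, 15.0, 41.0, 49.0, 78.0, 60.0, 46.0, 0.0 cfs.
ΣQ_DR = 294.0 cfs.
With Δt = 1.5 h = 5400 s, V = ΣQ_DR · Δt = 294.0 × 5400 = 1.59 × 10^6 ft³.

V ≈ 1.59 × 10^6 ft³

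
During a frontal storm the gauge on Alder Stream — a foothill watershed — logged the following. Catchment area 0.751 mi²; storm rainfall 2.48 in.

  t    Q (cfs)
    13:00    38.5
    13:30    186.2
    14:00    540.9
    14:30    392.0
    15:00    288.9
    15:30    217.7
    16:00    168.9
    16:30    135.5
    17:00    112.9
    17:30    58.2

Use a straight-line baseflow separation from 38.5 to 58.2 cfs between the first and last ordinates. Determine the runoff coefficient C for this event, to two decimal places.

C ≈ 0.69

ΣQ_DR = 1656 cfs; V = ΣQ_DR·Δt = 2.981 × 10^6 ft³.
Runoff depth d = V / A = 1.709 in.
C = d / P = 1.709 / 2.48 = 0.69.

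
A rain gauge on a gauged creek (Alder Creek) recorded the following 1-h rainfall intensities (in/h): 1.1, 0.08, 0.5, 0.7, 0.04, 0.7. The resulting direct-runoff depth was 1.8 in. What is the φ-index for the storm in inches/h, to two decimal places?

φ ≈ 0.30 in/h

Only the 4 blocks with intensity above φ contribute runoff: 1.1, 0.5, 0.7, 0.7 in/h.
Σ(I−φ)·Δt = d  ⇒  (1.1+0.5+0.7+0.7 − 4φ)·1 = 1.8
φ = (3.000 − 1.8/1) / 4 = 0.30 in/h.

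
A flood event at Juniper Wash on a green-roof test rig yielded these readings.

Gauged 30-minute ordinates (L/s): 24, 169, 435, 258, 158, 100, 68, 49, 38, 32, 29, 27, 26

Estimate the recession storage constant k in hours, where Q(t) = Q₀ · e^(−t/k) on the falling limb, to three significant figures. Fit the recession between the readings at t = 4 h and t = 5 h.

On the falling limb, Q drops from 38 to 29 L/s between t = 4 h and t = 5 h (Δt = 1 h).
k = −Δt / ln(Q₂/Q₁) = −1 / ln(29/38) = 3.70 h.

k ≈ 3.70 h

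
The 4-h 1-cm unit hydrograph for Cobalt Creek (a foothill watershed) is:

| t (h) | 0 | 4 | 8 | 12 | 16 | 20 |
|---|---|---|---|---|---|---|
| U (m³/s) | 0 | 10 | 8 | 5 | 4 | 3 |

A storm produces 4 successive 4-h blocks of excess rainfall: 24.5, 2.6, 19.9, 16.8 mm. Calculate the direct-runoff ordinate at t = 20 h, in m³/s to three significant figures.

Q ≈ 31.8 m³/s

By discrete convolution, Q_j = Σ (P_i / 10 mm) · U_{j−i}.
At t = 20 h (j=5): Q = (24.5/10)·3 + (2.6/10)·4 + (19.9/10)·5 + (16.8/10)·8 = 31.8 m³/s.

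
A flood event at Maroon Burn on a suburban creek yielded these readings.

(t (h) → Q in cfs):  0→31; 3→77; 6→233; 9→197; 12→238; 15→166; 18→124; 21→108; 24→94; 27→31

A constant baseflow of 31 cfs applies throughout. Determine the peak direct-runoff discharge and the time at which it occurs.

Q_p = 207.0 cfs at t = 12 h

Subtracting baseflow gives direct-runoff ordinates: 0.0, 46.0, 202.0, 166.0, 207.0, 135.0, 93.0, 77.0, 63.0, 0.0 cfs.
The maximum is 207.0 cfs, occurring at the reading for t = 12 h.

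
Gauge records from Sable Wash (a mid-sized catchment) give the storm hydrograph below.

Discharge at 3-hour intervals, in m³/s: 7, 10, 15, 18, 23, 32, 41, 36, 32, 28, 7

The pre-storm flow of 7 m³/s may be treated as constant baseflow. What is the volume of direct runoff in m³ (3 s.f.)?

V ≈ 1.86 × 10^6 m³

Direct-runoff ordinates (Q − Q_b): 0.0, 3.0, 8.0, 11.0, 16.0, 25.0, 34.0, 29.0, 25.0, 21.0, 0.0 m³/s.
ΣQ_DR = 172.0 m³/s.
With Δt = 3 h = 10800 s, V = ΣQ_DR · Δt = 172.0 × 10800 = 1.86 × 10^6 m³.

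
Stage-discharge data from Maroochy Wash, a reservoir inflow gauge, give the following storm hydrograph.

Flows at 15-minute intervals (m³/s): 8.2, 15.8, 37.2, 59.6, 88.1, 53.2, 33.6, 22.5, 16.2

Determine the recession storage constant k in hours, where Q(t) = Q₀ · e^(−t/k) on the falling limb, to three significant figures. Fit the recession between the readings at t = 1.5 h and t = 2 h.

k ≈ 0.685 h

On the falling limb, Q drops from 33.6 to 16.2 m³/s between t = 1.5 h and t = 2 h (Δt = 0.5 h).
k = −Δt / ln(Q₂/Q₁) = −0.5 / ln(16.2/33.6) = 0.685 h.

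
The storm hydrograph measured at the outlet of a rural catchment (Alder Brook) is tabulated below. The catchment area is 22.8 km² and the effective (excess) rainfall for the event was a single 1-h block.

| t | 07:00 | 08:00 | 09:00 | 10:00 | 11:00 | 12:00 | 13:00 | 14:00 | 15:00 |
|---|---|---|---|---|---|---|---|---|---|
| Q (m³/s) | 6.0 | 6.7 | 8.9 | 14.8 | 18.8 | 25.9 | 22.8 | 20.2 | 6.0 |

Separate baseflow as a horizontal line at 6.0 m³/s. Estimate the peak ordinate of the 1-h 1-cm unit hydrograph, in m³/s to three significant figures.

Direct runoff: 0.0, 0.7, 2.9, 8.8, 12.8, 19.9, 16.8, 14.2, 0.0 m³/s; ΣQ_DR = 76.10 m³/s, peak = 19.9 m³/s.
Runoff depth d = ΣQ_DR·Δt / A = 76.10 × 3600 / (22.8 km²) = 12.02 mm.
The 1-cm UH is the DRH scaled by (10 mm)/d, so U_p = 19.9 × 10/12.02 = 16.6 m³/s.

U_p ≈ 16.6 m³/s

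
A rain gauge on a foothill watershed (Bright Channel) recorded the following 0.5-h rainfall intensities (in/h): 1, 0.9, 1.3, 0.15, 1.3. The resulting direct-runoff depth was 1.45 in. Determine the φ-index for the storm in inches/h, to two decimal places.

Only the 4 blocks with intensity above φ contribute runoff: 1, 0.9, 1.3, 1.3 in/h.
Σ(I−φ)·Δt = d  ⇒  (1+0.9+1.3+1.3 − 4φ)·0.5 = 1.45
φ = (4.500 − 1.45/0.5) / 4 = 0.40 in/h.

φ ≈ 0.40 in/h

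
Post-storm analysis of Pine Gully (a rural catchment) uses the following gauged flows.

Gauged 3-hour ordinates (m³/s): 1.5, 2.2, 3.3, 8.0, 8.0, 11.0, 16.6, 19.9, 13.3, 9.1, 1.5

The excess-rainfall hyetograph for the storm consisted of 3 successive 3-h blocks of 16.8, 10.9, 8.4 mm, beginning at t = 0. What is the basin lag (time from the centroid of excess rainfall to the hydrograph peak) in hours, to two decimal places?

Centroid of excess rainfall: t_c = Σ P_i·t̄_i / ΣP_i = 3.8019 h (block centres at 1.5, 4.5, 7.5 h).
Hydrograph peak occurs at t = 21 h, so basin lag t_L = 21 − 3.8019 = 17.20 h.

t_L ≈ 17.20 h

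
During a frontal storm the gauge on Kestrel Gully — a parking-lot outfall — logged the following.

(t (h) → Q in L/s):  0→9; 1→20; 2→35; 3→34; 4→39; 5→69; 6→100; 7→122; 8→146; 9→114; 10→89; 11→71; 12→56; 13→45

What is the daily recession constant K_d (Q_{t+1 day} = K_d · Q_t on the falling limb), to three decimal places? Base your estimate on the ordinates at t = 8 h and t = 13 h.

K_d ≈ 0.004

Between t = 8 h and t = 13 h the flow falls from 146 to 45 L/s over 5×1 h = 5 h.
Per-interval ratio K = (45/146)^(1/5) = 0.7903; K_d = K^(24/1) = 0.004.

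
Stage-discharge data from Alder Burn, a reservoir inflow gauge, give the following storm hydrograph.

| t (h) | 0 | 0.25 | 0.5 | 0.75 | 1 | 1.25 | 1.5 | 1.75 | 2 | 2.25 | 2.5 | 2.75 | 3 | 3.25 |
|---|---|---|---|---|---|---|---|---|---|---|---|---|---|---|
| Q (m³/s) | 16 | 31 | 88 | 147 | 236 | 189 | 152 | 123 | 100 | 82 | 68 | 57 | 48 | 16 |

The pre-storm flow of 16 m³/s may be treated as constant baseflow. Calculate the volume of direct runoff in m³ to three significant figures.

Direct-runoff ordinates (Q − Q_b): 0.0, 15.0, 72.0, 131.0, 220.0, 173.0, 136.0, 107.0, 84.0, 66.0, 52.0, 41.0, 32.0, 0.0 m³/s.
ΣQ_DR = 1129 m³/s.
With Δt = 0.25 h = 900 s, V = ΣQ_DR · Δt = 1129 × 900 = 1.02 × 10^6 m³.

V ≈ 1.02 × 10^6 m³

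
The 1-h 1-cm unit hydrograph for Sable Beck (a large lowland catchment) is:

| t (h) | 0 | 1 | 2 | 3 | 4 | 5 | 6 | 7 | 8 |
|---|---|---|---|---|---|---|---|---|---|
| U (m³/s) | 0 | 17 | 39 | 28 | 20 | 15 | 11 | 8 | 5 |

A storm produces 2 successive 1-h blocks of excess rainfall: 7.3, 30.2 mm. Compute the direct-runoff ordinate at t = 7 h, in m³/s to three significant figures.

By discrete convolution, Q_j = Σ (P_i / 10 mm) · U_{j−i}.
At t = 7 h (j=7): Q = (7.3/10)·8 + (30.2/10)·11 = 39.1 m³/s.

Q ≈ 39.1 m³/s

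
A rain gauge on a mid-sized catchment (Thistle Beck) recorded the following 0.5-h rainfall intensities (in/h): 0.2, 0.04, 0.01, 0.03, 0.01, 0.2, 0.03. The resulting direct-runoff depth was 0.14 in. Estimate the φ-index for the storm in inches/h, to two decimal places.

Only the 2 blocks with intensity above φ contribute runoff: 0.2, 0.2 in/h.
Σ(I−φ)·Δt = d  ⇒  (0.2+0.2 − 2φ)·0.5 = 0.14
φ = (0.4000 − 0.14/0.5) / 2 = 0.06 in/h.

φ ≈ 0.06 in/h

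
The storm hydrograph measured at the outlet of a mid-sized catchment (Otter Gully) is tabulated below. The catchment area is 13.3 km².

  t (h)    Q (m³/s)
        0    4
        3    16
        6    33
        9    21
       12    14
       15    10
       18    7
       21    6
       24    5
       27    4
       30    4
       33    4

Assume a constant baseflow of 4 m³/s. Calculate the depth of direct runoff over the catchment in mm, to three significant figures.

Direct runoff: 0.0, 12.0, 29.0, 17.0, 10.0, 6.0, 3.0, 2.0, 1.0, 0.0, 0.0, 0.0 m³/s; ΣQ_DR = 80.00 m³/s.
V = ΣQ_DR · Δt = 80.00 × 10800 s = 8.640 × 10^5 m³.
Over A = 13.3 km², depth = V / A = 65.0 mm.

d ≈ 65.0 mm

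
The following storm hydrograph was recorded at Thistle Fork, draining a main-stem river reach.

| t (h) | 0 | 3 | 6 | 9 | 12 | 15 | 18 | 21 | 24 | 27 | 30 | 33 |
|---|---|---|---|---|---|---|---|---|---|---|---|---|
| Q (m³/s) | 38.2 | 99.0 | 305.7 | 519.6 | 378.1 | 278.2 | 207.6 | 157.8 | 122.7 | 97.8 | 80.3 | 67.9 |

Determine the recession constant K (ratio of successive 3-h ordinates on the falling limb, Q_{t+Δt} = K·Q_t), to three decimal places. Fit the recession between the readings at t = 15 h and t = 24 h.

Using the recession-limb readings at t = 15 h and t = 24 h: Q falls from 278.2 to 122.7 m³/s over 3 intervals.
K = (Q₂/Q₁)^(1/3) = (122.7/278.2)^(1/3) = 0.761.

K ≈ 0.761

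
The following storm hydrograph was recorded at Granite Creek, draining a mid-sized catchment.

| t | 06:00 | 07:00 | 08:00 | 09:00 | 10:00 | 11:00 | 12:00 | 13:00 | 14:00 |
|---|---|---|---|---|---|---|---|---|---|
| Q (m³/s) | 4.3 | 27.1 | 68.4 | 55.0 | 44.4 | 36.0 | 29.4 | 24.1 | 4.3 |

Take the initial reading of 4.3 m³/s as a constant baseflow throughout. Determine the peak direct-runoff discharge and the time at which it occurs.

Q_p = 64.1 m³/s at t = 08:00

Subtracting baseflow gives direct-runoff ordinates: 0.0, 22.8, 64.1, 50.7, 40.1, 31.7, 25.1, 19.8, 0.0 m³/s.
The maximum is 64.1 m³/s, occurring at the reading for t = 08:00.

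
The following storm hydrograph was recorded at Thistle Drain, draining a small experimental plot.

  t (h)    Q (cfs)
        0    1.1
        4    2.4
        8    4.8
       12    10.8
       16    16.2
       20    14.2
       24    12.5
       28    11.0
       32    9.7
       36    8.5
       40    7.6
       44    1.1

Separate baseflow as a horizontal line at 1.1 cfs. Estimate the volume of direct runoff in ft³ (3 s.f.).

V ≈ 1.25 × 10^6 ft³

Direct-runoff ordinates (Q − Q_b): 0.0, 1.3, 3.7, 9.7, 15.1, 13.1, 11.4, 9.9, 8.6, 7.4, 6.5, 0.0 cfs.
ΣQ_DR = 86.70 cfs.
With Δt = 4 h = 14400 s, V = ΣQ_DR · Δt = 86.70 × 14400 = 1.25 × 10^6 ft³.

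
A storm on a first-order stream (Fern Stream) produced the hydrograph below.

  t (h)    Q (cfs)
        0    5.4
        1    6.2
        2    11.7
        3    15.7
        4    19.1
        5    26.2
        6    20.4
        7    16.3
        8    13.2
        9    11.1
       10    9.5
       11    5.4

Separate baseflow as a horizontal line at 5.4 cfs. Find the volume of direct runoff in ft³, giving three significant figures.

Direct-runoff ordinates (Q − Q_b): 0.0, 0.8, 6.3, 10.3, 13.7, 20.8, 15.0, 10.9, 7.8, 5.7, 4.1, 0.0 cfs.
ΣQ_DR = 95.40 cfs.
With Δt = 1 h = 3600 s, V = ΣQ_DR · Δt = 95.40 × 3600 = 3.43 × 10^5 ft³.

V ≈ 3.43 × 10^5 ft³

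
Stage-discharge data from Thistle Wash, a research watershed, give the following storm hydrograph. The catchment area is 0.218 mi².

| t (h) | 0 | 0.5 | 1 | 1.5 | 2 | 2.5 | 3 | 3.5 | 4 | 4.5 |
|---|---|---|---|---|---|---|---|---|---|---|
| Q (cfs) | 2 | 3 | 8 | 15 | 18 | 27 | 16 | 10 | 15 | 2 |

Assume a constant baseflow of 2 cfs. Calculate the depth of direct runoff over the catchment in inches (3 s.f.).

Direct runoff: 0.0, 1.0, 6.0, 13.0, 16.0, 25.0, 14.0, 8.0, 13.0, 0.0 cfs; ΣQ_DR = 96.00 cfs.
V = ΣQ_DR · Δt = 96.00 × 1800 s = 1.728 × 10^5 ft³.
Over A = 0.218 mi², depth = V / A = 0.341 in.

d ≈ 0.341 in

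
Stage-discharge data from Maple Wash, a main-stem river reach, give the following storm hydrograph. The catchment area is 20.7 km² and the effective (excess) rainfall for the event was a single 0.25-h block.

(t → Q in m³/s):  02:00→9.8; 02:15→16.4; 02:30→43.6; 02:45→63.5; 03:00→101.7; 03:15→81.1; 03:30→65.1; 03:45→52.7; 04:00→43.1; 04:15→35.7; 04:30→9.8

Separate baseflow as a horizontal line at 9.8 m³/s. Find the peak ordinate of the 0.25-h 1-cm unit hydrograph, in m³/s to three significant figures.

Direct runoff: 0.0, 6.6, 33.8, 53.7, 91.9, 71.3, 55.3, 42.9, 33.3, 25.9, 0.0 m³/s; ΣQ_DR = 414.7 m³/s, peak = 91.9 m³/s.
Runoff depth d = ΣQ_DR·Δt / A = 414.7 × 900 / (20.7 km²) = 18.03 mm.
The 1-cm UH is the DRH scaled by (10 mm)/d, so U_p = 91.9 × 10/18.03 = 51.0 m³/s.

U_p ≈ 51.0 m³/s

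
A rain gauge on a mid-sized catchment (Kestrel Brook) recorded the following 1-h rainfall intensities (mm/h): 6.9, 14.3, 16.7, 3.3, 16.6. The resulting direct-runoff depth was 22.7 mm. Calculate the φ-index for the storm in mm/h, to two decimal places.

Only the 3 blocks with intensity above φ contribute runoff: 14.3, 16.7, 16.6 mm/h.
Σ(I−φ)·Δt = d  ⇒  (14.3+16.7+16.6 − 3φ)·1 = 22.7
φ = (47.60 − 22.7/1) / 3 = 8.30 mm/h.

φ ≈ 8.30 mm/h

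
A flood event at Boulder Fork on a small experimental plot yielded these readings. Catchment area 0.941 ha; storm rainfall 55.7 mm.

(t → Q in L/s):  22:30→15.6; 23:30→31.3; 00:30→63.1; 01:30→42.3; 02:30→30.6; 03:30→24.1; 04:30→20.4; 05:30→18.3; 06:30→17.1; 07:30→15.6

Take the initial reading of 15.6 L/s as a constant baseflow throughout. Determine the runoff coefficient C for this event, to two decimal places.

C ≈ 0.84

ΣQ_DR = 122.4 L/s; V = ΣQ_DR·Δt = 4.406 × 10^5 L.
Runoff depth d = V / A = 46.83 mm.
C = d / P = 46.83 / 55.7 = 0.84.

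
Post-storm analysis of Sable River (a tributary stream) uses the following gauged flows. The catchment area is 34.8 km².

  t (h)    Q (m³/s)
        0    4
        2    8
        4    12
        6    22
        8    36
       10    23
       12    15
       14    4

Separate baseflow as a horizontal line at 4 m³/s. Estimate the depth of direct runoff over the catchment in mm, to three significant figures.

d ≈ 19.0 mm

Direct runoff: 0.0, 4.0, 8.0, 18.0, 32.0, 19.0, 11.0, 0.0 m³/s; ΣQ_DR = 92.00 m³/s.
V = ΣQ_DR · Δt = 92.00 × 7200 s = 6.624 × 10^5 m³.
Over A = 34.8 km², depth = V / A = 19.0 mm.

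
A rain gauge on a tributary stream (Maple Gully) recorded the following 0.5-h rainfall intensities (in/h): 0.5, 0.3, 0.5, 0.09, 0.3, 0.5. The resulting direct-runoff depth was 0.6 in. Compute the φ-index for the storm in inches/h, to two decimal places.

φ ≈ 0.18 in/h

Only the 5 blocks with intensity above φ contribute runoff: 0.5, 0.3, 0.5, 0.3, 0.5 in/h.
Σ(I−φ)·Δt = d  ⇒  (0.5+0.3+0.5+0.3+0.5 − 5φ)·0.5 = 0.6
φ = (2.100 − 0.6/0.5) / 5 = 0.18 in/h.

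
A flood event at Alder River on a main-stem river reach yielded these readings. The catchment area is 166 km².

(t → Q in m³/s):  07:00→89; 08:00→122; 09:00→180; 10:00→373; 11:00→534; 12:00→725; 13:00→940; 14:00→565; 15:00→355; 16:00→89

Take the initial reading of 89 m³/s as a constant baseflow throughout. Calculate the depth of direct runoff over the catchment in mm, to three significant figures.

Direct runoff: 0.0, 33.0, 91.0, 284.0, 445.0, 636.0, 851.0, 476.0, 266.0, 0.0 m³/s; ΣQ_DR = 3082 m³/s.
V = ΣQ_DR · Δt = 3082 × 3600 s = 1.110 × 10^7 m³.
Over A = 166 km², depth = V / A = 66.8 mm.

d ≈ 66.8 mm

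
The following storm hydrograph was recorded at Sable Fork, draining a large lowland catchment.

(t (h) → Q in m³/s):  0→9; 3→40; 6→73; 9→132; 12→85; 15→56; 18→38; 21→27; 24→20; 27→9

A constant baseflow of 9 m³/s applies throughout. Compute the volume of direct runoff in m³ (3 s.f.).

Direct-runoff ordinates (Q − Q_b): 0.0, 31.0, 64.0, 123.0, 76.0, 47.0, 29.0, 18.0, 11.0, 0.0 m³/s.
ΣQ_DR = 399.0 m³/s.
With Δt = 3 h = 10800 s, V = ΣQ_DR · Δt = 399.0 × 10800 = 4.31 × 10^6 m³.

V ≈ 4.31 × 10^6 m³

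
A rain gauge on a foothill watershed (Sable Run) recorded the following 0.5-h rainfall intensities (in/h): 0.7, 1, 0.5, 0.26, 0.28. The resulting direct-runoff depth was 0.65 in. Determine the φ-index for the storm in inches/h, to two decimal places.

Only the 3 blocks with intensity above φ contribute runoff: 0.7, 1, 0.5 in/h.
Σ(I−φ)·Δt = d  ⇒  (0.7+1+0.5 − 3φ)·0.5 = 0.65
φ = (2.200 − 0.65/0.5) / 3 = 0.30 in/h.

φ ≈ 0.30 in/h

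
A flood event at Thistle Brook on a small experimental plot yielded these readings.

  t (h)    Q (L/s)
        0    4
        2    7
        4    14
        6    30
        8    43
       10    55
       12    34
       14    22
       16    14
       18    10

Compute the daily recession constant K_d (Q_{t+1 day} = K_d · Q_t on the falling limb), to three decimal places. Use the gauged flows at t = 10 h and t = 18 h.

Between t = 10 h and t = 18 h the flow falls from 55 to 10 L/s over 4×2 h = 8 h.
Per-interval ratio K = (10/55)^(1/4) = 0.6530; K_d = K^(24/2) = 0.006.

K_d ≈ 0.006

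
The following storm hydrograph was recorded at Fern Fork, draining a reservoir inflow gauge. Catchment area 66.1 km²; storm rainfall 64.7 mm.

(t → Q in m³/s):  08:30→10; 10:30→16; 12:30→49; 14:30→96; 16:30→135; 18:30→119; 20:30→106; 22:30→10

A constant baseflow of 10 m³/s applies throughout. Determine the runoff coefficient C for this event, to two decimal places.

C ≈ 0.78

ΣQ_DR = 461.0 m³/s; V = ΣQ_DR·Δt = 3.319 × 10^6 m³.
Runoff depth d = V / A = 50.21 mm.
C = d / P = 50.21 / 64.7 = 0.78.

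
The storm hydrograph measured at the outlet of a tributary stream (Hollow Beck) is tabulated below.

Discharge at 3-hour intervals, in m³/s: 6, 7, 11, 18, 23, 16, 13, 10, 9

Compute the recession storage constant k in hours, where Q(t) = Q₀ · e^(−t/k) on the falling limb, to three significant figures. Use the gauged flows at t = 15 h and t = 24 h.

k ≈ 15.6 h

On the falling limb, Q drops from 16 to 9 m³/s between t = 15 h and t = 24 h (Δt = 9 h).
k = −Δt / ln(Q₂/Q₁) = −9 / ln(9/16) = 15.6 h.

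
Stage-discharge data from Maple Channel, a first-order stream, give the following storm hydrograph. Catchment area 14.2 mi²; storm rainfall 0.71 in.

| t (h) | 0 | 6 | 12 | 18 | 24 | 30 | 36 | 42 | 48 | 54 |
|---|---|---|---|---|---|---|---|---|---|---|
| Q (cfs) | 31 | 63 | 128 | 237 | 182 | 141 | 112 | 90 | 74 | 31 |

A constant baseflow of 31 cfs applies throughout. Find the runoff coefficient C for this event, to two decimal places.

C ≈ 0.72

ΣQ_DR = 779.0 cfs; V = ΣQ_DR·Δt = 1.683 × 10^7 ft³.
Runoff depth d = V / A = 0.5101 in.
C = d / P = 0.5101 / 0.71 = 0.72.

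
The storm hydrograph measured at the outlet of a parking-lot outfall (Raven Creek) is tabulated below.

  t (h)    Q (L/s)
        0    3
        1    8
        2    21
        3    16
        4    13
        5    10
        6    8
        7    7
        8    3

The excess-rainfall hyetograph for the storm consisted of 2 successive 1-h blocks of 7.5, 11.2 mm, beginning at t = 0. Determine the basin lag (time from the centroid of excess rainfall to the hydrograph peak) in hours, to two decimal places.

Centroid of excess rainfall: t_c = Σ P_i·t̄_i / ΣP_i = 1.0989 h (block centres at 0.5, 1.5 h).
Hydrograph peak occurs at t = 2 h, so basin lag t_L = 2 − 1.0989 = 0.90 h.

t_L ≈ 0.90 h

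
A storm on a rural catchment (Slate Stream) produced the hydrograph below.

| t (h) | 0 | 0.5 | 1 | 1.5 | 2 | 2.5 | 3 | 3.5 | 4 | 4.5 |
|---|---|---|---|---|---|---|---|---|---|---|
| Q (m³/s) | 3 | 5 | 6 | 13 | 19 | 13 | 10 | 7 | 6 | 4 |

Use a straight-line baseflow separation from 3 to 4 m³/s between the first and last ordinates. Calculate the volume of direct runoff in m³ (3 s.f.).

Direct-runoff ordinates (Q − Q_b): 0.00, 1.89, 2.78, 9.67, 15.56, 9.44, 6.33, 3.22, 2.11, 0.00 m³/s.
ΣQ_DR = 51.00 m³/s.
With Δt = 0.5 h = 1800 s, V = ΣQ_DR · Δt = 51.00 × 1800 = 91800 m³.

V ≈ 91800 m³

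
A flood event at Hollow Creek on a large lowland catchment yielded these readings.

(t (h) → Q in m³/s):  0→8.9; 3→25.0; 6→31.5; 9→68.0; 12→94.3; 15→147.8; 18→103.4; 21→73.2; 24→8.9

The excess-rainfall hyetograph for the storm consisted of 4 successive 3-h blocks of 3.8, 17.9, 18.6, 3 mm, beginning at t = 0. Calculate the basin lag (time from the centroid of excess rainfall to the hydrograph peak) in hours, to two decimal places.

t_L ≈ 9.06 h

Centroid of excess rainfall: t_c = Σ P_i·t̄_i / ΣP_i = 5.9411 h (block centres at 1.5, 4.5, 7.5, 10.5 h).
Hydrograph peak occurs at t = 15 h, so basin lag t_L = 15 − 5.9411 = 9.06 h.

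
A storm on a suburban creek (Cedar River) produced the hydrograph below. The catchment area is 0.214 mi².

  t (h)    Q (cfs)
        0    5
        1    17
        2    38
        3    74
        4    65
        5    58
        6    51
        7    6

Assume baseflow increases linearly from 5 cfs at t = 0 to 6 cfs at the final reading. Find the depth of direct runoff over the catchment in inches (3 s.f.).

Direct runoff: 0.00, 11.86, 32.71, 68.57, 59.43, 52.29, 45.14, 0.00 cfs; ΣQ_DR = 270.0 cfs.
V = ΣQ_DR · Δt = 270.0 × 3600 s = 9.720 × 10^5 ft³.
Over A = 0.214 mi², depth = V / A = 1.96 in.

d ≈ 1.96 in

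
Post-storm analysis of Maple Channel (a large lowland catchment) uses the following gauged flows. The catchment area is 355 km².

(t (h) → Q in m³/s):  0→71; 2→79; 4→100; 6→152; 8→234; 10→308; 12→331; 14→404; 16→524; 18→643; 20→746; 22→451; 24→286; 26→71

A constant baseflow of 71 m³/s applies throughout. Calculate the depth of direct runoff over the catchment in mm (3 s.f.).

Direct runoff: 0.0, 8.0, 29.0, 81.0, 163.0, 237.0, 260.0, 333.0, 453.0, 572.0, 675.0, 380.0, 215.0, 0.0 m³/s; ΣQ_DR = 3406 m³/s.
V = ΣQ_DR · Δt = 3406 × 7200 s = 2.452 × 10^7 m³.
Over A = 355 km², depth = V / A = 69.1 mm.

d ≈ 69.1 mm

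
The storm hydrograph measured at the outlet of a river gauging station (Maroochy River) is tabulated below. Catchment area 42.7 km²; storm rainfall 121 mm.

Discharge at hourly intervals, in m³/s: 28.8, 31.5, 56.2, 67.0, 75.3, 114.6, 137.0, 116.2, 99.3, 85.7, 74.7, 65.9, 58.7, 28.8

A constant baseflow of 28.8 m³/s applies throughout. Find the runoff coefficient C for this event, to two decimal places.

ΣQ_DR = 636.5 m³/s; V = ΣQ_DR·Δt = 2.291 × 10^6 m³.
Runoff depth d = V / A = 53.66 mm.
C = d / P = 53.66 / 121 = 0.44.

C ≈ 0.44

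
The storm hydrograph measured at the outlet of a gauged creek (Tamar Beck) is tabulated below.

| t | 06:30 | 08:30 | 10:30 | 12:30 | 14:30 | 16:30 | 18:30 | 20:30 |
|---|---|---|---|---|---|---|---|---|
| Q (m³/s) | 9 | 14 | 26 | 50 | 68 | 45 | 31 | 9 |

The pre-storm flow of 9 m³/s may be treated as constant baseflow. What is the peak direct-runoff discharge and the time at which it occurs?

Subtracting baseflow gives direct-runoff ordinates: 0.0, 5.0, 17.0, 41.0, 59.0, 36.0, 22.0, 0.0 m³/s.
The maximum is 59.0 m³/s, occurring at the reading for t = 14:30.

Q_p = 59.0 m³/s at t = 14:30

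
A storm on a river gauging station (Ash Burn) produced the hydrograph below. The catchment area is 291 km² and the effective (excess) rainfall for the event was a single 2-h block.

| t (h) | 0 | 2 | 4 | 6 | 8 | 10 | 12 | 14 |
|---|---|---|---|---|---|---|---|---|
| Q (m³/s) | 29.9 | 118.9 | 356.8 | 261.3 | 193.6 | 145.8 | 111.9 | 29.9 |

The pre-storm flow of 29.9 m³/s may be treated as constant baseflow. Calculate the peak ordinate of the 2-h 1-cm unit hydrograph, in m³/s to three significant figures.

Direct runoff: 0.0, 89.0, 326.9, 231.4, 163.7, 115.9, 82.0, 0.0 m³/s; ΣQ_DR = 1009 m³/s, peak = 326.9 m³/s.
Runoff depth d = ΣQ_DR·Δt / A = 1009 × 7200 / (291 km²) = 24.96 mm.
The 1-cm UH is the DRH scaled by (10 mm)/d, so U_p = 326.9 × 10/24.96 = 131 m³/s.

U_p ≈ 131 m³/s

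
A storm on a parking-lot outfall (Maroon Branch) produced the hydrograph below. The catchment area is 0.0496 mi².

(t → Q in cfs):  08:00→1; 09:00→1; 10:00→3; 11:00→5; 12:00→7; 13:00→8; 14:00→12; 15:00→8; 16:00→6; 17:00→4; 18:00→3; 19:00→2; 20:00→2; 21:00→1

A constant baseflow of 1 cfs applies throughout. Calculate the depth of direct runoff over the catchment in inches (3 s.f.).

d ≈ 1.53 in

Direct runoff: 0.0, 0.0, 2.0, 4.0, 6.0, 7.0, 11.0, 7.0, 5.0, 3.0, 2.0, 1.0, 1.0, 0.0 cfs; ΣQ_DR = 49.00 cfs.
V = ΣQ_DR · Δt = 49.00 × 3600 s = 1.764 × 10^5 ft³.
Over A = 0.0496 mi², depth = V / A = 1.53 in.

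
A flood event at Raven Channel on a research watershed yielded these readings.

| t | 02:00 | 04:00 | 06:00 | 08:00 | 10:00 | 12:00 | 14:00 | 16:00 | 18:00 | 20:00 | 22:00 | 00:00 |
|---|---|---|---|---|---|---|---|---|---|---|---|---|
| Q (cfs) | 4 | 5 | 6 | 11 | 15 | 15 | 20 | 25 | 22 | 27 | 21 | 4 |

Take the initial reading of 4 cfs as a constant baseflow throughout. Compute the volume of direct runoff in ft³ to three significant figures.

V ≈ 9.14 × 10^5 ft³

Direct-runoff ordinates (Q − Q_b): 0.0, 1.0, 2.0, 7.0, 11.0, 11.0, 16.0, 21.0, 18.0, 23.0, 17.0, 0.0 cfs.
ΣQ_DR = 127.0 cfs.
With Δt = 2 h = 7200 s, V = ΣQ_DR · Δt = 127.0 × 7200 = 9.14 × 10^5 ft³.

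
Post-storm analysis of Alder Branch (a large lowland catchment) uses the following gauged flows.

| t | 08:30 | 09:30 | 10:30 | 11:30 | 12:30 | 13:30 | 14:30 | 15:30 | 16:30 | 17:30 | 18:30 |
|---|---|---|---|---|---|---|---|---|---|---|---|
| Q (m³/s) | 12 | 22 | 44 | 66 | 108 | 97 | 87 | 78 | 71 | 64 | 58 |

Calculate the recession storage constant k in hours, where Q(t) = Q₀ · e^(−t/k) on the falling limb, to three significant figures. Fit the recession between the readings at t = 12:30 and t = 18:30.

k ≈ 9.65 h

On the falling limb, Q drops from 108 to 58 m³/s between t = 12:30 and t = 18:30 (Δt = 6 h).
k = −Δt / ln(Q₂/Q₁) = −6 / ln(58/108) = 9.65 h.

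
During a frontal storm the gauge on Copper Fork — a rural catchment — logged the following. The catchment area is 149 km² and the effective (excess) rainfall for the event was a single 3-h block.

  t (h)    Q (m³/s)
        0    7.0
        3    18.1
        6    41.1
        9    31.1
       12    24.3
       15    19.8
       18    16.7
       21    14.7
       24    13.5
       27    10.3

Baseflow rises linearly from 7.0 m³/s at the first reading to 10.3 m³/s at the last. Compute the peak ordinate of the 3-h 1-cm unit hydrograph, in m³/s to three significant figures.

U_p ≈ 41.8 m³/s

Direct runoff: 0.00, 10.73, 33.37, 23.00, 15.83, 10.97, 7.50, 5.13, 3.57, 0.00 m³/s; ΣQ_DR = 110.1 m³/s, peak = 33.37 m³/s.
Runoff depth d = ΣQ_DR·Δt / A = 110.1 × 10800 / (149 km²) = 7.980 mm.
The 1-cm UH is the DRH scaled by (10 mm)/d, so U_p = 33.37 × 10/7.980 = 41.8 m³/s.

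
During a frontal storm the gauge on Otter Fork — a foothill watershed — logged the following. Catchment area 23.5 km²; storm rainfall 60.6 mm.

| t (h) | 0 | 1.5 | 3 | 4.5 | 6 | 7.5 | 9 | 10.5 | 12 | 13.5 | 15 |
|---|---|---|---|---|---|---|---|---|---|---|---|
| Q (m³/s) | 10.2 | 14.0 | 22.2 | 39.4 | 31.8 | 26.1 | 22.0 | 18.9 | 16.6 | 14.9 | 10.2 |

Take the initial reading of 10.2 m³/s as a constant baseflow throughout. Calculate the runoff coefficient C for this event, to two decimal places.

C ≈ 0.43

ΣQ_DR = 114.1 m³/s; V = ΣQ_DR·Δt = 6.161 × 10^5 m³.
Runoff depth d = V / A = 26.22 mm.
C = d / P = 26.22 / 60.6 = 0.43.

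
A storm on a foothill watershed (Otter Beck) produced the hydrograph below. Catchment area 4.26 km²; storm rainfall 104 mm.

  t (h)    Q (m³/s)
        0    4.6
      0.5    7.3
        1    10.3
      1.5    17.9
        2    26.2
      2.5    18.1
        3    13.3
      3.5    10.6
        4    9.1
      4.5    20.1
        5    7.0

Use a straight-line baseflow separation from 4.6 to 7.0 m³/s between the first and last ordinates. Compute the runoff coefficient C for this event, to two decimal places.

C ≈ 0.33

ΣQ_DR = 80.70 m³/s; V = ΣQ_DR·Δt = 1.453 × 10^5 m³.
Runoff depth d = V / A = 34.10 mm.
C = d / P = 34.10 / 104 = 0.33.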